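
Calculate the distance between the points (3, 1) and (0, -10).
Using the distance formula: d = sqrt((x₂-x₁)² + (y₂-y₁)²)
dx = 0 - 3 = -3
dy = (-10) - 1 = -11
d = sqrt((-3)² + (-11)²) = sqrt(9 + 121) = sqrt(130) = 11.40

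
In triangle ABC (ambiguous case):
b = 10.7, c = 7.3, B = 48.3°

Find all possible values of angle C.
sin(C)/c = sin(B)/b  →  sin(C) = c·sin(B)/b = 7.3·sin(48.3°)/10.7 = 0.509389
C₁ = arcsin(0.509389) = 30.62°,  C₂ = 180° - C₁ = 149.38°
Check C₂: A = 180° - 48.3° - 149.38° = -17.68° ≤ 0, rejected
C = 30.62° (one solution)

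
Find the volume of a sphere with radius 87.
Volume = (4/3) * pi * r³
Volume = (4/3) * pi * 87³
Volume = (4/3) * pi * 658503
Volume = 2758330.92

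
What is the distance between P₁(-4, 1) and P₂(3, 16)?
Using the distance formula: d = sqrt((x₂-x₁)² + (y₂-y₁)²)
dx = 3 - (-4) = 7
dy = 16 - 1 = 15
d = sqrt(7² + 15²) = sqrt(49 + 225) = sqrt(274) = 16.55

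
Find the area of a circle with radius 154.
Area = pi * r²
Area = pi * 154²
Area = pi * 23716
Area = 74506.01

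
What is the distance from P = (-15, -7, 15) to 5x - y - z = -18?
d = |5(-15) + (-1)(-7) + (-1)(15) - (-18)| / √(5² + (-1)² + (-1)²) = 65/√27 = 12.51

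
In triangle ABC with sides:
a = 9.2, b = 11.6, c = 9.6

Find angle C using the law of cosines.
cos(C) = (a² + b² - c²)/(2ab)
cos(C) = (9.2² + 11.6² - 9.6²)/(2·9.2·11.6) = 127.04/213.44 = 0.595202
C = arccos(0.595202) = 53.47°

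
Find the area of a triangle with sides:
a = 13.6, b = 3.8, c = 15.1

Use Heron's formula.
s = (a+b+c)/2 = (13.6+3.8+15.1)/2 = 16.25
A = √(s(s-a)(s-b)(s-c)) = √(16.25·2.65·12.45·1.15)
A = √616.547 = 24.83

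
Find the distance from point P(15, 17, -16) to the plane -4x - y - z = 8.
d = |(-4)(15) + (-1)(17) + (-1)(-16) - (8)| / √((-4)² + (-1)² + (-1)²) = 69/√18 = 16.26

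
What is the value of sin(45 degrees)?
sin(45 degrees) = sqrt(2)/2
Decimal approximation: 0.7071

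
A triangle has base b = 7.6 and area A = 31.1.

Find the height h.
A = ½bh  →  h = 2A/b
h = 2·31.1/7.6 = 8.184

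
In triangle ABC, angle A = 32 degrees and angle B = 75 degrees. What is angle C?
Sum of angles in a triangle = 180 degrees
Third angle = 180 - 32 - 75
Third angle = 73 degrees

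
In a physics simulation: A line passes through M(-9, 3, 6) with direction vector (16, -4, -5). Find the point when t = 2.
P(2) = (-9 + 16(2), 3 + (-4)(2), 6 + (-5)(2)) = (23, -5, -4)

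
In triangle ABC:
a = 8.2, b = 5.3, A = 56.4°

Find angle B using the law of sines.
sin(B)/b = sin(A)/a
sin(B) = b·sin(A)/a = 5.3·sin(56.4°)/8.2 = 0.538352
B = arcsin(0.538352) = 32.57°  (b ≤ a, so B ≤ A and the acute solution is unique)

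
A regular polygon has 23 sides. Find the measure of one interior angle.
Interior angle of a regular n-gon = (n-2)*180/n
Interior angle = (23-2)*180/23
Interior angle = 21*180/23
Interior angle = 3780/23
Interior angle = 164.35 degrees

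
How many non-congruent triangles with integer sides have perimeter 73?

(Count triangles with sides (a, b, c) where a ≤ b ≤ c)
With a ≤ b ≤ c and a + b + c = 73, the triangle inequality a + b > c gives c < 73/2, so c ≤ 36.
Iterate a from 1 to ⌊p/3⌋ = 24; for each a, b ranges from a to ⌊(p−a)/2⌋ with c = p − a − b, keeping only c ≥ b.
Triples: (1, 36, 36), (2, 35, 36), (3, 34, 36), …
Count = 120 triangles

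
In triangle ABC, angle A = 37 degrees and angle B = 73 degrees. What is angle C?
Sum of angles in a triangle = 180 degrees
Third angle = 180 - 37 - 73
Third angle = 70 degrees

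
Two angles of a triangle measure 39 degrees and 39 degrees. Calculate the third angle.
Sum of angles in a triangle = 180 degrees
Third angle = 180 - 39 - 39
Third angle = 102 degrees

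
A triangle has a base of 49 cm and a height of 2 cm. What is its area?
Area = (1/2) * base * height
Area = (1/2) * 49 * 2
Area = 49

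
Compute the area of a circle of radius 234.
Area = pi * r²
Area = pi * 234²
Area = pi * 54756
Area = 172021.05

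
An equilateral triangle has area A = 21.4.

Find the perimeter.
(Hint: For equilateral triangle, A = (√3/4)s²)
A = (√3/4)s²  →  s² = 4A/√3 = 4·21.4/√3 = 49.4212
s = 7.03002
Perimeter = 3s = 21.09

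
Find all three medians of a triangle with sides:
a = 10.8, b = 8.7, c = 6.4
Using m_x = ½√(2y² + 2z² - x²):
m_a = ½√(2·8.7² + 2·6.4² - 10.8²) = ½√116.66 = 5.4
m_b = ½√(2·10.8² + 2·6.4² - 8.7²) = ½√239.51 = 7.738
m_c = ½√(2·10.8² + 2·8.7² - 6.4²) = ½√343.7 = 9.27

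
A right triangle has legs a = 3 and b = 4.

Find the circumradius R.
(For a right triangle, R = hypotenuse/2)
Hypotenuse c = √(3² + 4²) = √25 = 5
R = c/2 = 2.5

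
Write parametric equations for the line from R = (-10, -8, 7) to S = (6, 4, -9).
Direction vector d = S - R = (16, 12, -16)
x = -10 + 16t, y = -8 + 12t, z = 7 - 16t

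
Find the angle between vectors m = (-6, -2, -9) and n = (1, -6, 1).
m·n = -3, |m|² = 121, |n|² = 38
cos θ = -3/√4598 ≈ -0.04424
θ ≈ 92.54°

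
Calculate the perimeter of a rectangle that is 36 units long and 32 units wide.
Perimeter = 2 * (length + width)
Perimeter = 2 * (36 + 32)
Perimeter = 2 * 68
Perimeter = 136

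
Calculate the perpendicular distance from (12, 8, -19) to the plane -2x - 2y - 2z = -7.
d = |(-2)(12) + (-2)(8) + (-2)(-19) - (-7)| / √((-2)² + (-2)² + (-2)²) = 5/√12 = 1.443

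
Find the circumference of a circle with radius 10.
Circumference = 2 * pi * r
Circumference = 2 * pi * 10
Circumference = 62.83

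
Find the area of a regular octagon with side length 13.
For a regular 8-gon with side length s = 13:
Apothem a = s / (2*tan(pi/8)) = 13 / (2*tan(pi/8)) ≈ 15.6924
Perimeter P = 8 * 13 = 104
Area = (1/2) * P * a = (1/2) * 104 * 15.6924 = 816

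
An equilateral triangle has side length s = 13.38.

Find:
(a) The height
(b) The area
(a) Height h = s·√3/2 = 13.38·√3/2 = 11.59
(b) Area = (√3/4)·s² = (√3/4)·13.38² = (√3/4)·179.024 = 77.52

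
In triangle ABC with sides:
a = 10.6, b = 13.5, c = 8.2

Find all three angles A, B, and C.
By the law of cosines:
cos(A) = (b² + c² - a²)/(2bc) = 0.619377  →  A = 51.73°
cos(B) = (a² + c² - b²)/(2ac) = -0.015244  →  B = 90.87°
cos(C) = (a² + b² - c²)/(2ab) = 0.794444  →  C = 37.4°
Check: A + B + C = 180.0° ✓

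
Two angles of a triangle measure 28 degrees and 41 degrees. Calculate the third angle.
Sum of angles in a triangle = 180 degrees
Third angle = 180 - 28 - 41
Third angle = 111 degrees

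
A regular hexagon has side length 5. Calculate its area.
For a regular 6-gon with side length s = 5:
Apothem a = s / (2*tan(pi/6)) = 5 / (2*tan(pi/6)) ≈ 4.3301
Perimeter P = 6 * 5 = 30
Area = (1/2) * P * a = (1/2) * 30 * 4.3301 = 64.95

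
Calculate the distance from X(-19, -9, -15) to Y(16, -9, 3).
d = √[(35)² + (0)² + (18)²] = √1549 = 39.36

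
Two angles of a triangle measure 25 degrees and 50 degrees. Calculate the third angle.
Sum of angles in a triangle = 180 degrees
Third angle = 180 - 25 - 50
Third angle = 105 degrees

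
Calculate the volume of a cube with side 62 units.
Volume = s³
Volume = 62³
Volume = 238328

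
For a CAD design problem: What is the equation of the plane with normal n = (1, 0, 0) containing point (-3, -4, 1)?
d = n·P = (1)(-3) + (0)(-4) + (0)(1) = -3
Plane: x = -3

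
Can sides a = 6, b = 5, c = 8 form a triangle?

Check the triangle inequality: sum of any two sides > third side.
Yes, triangle inequality satisfied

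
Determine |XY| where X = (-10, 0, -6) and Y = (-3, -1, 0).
d = √[(7)² + (-1)² + (6)²] = √86 = 9.274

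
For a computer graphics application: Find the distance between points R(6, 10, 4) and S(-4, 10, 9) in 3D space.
d = √[(-10)² + (0)² + (5)²] = √125 = 11.18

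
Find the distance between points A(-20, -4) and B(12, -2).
Using the distance formula: d = sqrt((x₂-x₁)² + (y₂-y₁)²)
dx = 12 - (-20) = 32
dy = (-2) - (-4) = 2
d = sqrt(32² + 2²) = sqrt(1024 + 4) = sqrt(1028) = 32.06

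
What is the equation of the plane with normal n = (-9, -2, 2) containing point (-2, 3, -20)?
d = n·P = (-9)(-2) + (-2)(3) + (2)(-20) = -28
Plane: -9x - 2y + 2z = -28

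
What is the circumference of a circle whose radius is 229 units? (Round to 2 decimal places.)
Circumference = 2 * pi * r
Circumference = 2 * pi * 229
Circumference = 1438.85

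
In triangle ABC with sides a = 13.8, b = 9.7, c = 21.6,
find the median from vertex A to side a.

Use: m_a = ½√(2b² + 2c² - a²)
m_a = ½√(2·9.7² + 2·21.6² - 13.8²)
m_a = ½√(188.18 + 933.12 - 190.44) = ½√930.86 = 15.25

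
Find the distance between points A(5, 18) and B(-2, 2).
Using the distance formula: d = sqrt((x₂-x₁)² + (y₂-y₁)²)
dx = (-2) - 5 = -7
dy = 2 - 18 = -16
d = sqrt((-7)² + (-16)²) = sqrt(49 + 256) = sqrt(305) = 17.46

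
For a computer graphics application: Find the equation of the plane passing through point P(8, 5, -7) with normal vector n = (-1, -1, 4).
d = n·P = (-1)(8) + (-1)(5) + (4)(-7) = -41
Plane: -x - y + 4z = -41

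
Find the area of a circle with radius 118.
Area = pi * r²
Area = pi * 118²
Area = pi * 13924
Area = 43743.54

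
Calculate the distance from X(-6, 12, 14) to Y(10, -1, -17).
d = √[(16)² + (-13)² + (-31)²] = √1386 = 37.23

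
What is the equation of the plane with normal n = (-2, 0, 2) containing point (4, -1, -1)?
d = n·P = (-2)(4) + (0)(-1) + (2)(-1) = -10
Plane: -2x + 2z = -10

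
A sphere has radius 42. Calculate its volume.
Volume = (4/3) * pi * r³
Volume = (4/3) * pi * 42³
Volume = (4/3) * pi * 74088
Volume = 310339.09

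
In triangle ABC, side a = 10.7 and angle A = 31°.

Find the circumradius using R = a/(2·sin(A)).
R = a/(2·sin(A)) = 10.7/(2·sin(31°))
R = 10.7/(2·0.515038) = 10.7/1.030076 = 10.39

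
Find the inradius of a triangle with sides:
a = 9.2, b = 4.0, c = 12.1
s = (a+b+c)/2 = (9.2+4.0+12.1)/2 = 12.65
Area = √(s(s-a)(s-b)(s-c)) = √(12.65·3.45·8.65·0.55) = 14.4093
r = Area/s = 14.4093/12.65 = 1.139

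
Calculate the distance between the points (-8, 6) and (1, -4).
Using the distance formula: d = sqrt((x₂-x₁)² + (y₂-y₁)²)
dx = 1 - (-8) = 9
dy = (-4) - 6 = -10
d = sqrt(9² + (-10)²) = sqrt(81 + 100) = sqrt(181) = 13.45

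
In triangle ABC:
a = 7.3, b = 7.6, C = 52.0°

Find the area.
Using A = ½ab·sin(C):
A = ½·7.3·7.6·sin(52.0°) = ½·55.48·0.788011 = 21.86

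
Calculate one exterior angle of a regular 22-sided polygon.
Exterior angle of a regular n-gon = 360/n
Exterior angle = 360/22
Exterior angle = 16.36 degrees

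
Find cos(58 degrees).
cos(58 degrees) = 0.5299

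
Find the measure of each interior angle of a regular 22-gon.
Interior angle of a regular n-gon = (n-2)*180/n
Interior angle = (22-2)*180/22
Interior angle = 20*180/22
Interior angle = 3600/22
Interior angle = 163.64 degrees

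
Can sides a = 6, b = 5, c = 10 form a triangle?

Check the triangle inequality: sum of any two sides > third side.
Yes, triangle inequality satisfied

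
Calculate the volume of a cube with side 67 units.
Volume = s³
Volume = 67³
Volume = 300763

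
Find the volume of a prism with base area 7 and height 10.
Volume = base area * height
Volume = 7 * 10
Volume = 70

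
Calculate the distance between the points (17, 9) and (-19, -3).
Using the distance formula: d = sqrt((x₂-x₁)² + (y₂-y₁)²)
dx = (-19) - 17 = -36
dy = (-3) - 9 = -12
d = sqrt((-36)² + (-12)²) = sqrt(1296 + 144) = sqrt(1440) = 37.95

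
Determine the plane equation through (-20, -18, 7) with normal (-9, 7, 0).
d = n·P = (-9)(-20) + (7)(-18) + (0)(7) = 54
Plane: -9x + 7y = 54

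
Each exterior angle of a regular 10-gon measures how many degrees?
Exterior angle of a regular n-gon = 360/n
Exterior angle = 360/10
Exterior angle = 36 degrees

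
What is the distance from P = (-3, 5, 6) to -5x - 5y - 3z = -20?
d = |(-5)(-3) + (-5)(5) + (-3)(6) - (-20)| / √((-5)² + (-5)² + (-3)²) = 8/√59 = 1.042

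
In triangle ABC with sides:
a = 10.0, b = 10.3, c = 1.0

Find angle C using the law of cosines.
cos(C) = (a² + b² - c²)/(2ab)
cos(C) = (10.0² + 10.3² - 1.0²)/(2·10.0·10.3) = 205.09/206 = 0.995583
C = arccos(0.995583) = 5.387°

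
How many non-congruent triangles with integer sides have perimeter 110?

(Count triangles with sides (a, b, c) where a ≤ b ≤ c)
With a ≤ b ≤ c and a + b + c = 110, the triangle inequality a + b > c gives c < 110/2, so c ≤ 54.
Iterate a from 1 to ⌊p/3⌋ = 36; for each a, b ranges from a to ⌊(p−a)/2⌋ with c = p − a − b, keeping only c ≥ b.
Triples: (2, 54, 54), (3, 53, 54), (4, 52, 54), …
Count = 252 triangles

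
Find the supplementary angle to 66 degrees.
Supplementary angles sum to 180 degrees.
Other angle = 180 - 66
Other angle = 114 degrees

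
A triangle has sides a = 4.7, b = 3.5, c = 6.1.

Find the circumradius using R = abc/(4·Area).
s = (a+b+c)/2 = 7.15
Area = √(s(s-a)(s-b)(s-c)) = √(7.15·2.45·3.65·1.05) = 8.19365
R = abc/(4·Area) = (4.7·3.5·6.1)/(4·8.19365) = 100.345/32.7746 = 3.062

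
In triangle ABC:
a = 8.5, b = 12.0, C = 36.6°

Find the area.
Using A = ½ab·sin(C):
A = ½·8.5·12.0·sin(36.6°) = ½·102·0.596225 = 30.41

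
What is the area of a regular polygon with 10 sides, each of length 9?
For a regular 10-gon with side length s = 9:
Apothem a = s / (2*tan(pi/10)) = 9 / (2*tan(pi/10)) ≈ 13.8496
Perimeter P = 10 * 9 = 90
Area = (1/2) * P * a = (1/2) * 90 * 13.8496 = 623.23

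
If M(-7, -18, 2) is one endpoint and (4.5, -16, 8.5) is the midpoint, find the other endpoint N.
N = (2×4.5 - (-7), 2×(-16) - (-18), 2×8.5 - 2) = (16, -14, 15)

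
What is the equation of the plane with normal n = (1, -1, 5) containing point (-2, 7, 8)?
d = n·P = (1)(-2) + (-1)(7) + (5)(8) = 31
Plane: x - y + 5z = 31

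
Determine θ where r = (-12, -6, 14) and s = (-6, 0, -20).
r·s = -208, |r|² = 376, |s|² = 436
cos θ = -208/√163936 ≈ -0.5137
θ ≈ 120.9°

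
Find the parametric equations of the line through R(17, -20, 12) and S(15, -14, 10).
Direction vector d = S - R = (-2, 6, -2)
x = 17 - 2t, y = -20 + 6t, z = 12 - 2t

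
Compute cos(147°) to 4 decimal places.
cos(147 degrees) = -0.8387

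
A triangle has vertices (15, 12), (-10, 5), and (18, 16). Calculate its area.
Using the coordinate formula: Area = (1/2)|x₁(y₂-y₃) + x₂(y₃-y₁) + x₃(y₁-y₂)|
Area = (1/2)|15(5-16) + (-10)(16-12) + 18(12-5)|
Area = (1/2)|15*(-11) + (-10)*4 + 18*7|
Area = (1/2)|(-165) + (-40) + 126|
Area = (1/2)*79 = 39.50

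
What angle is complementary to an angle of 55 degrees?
Complementary angles sum to 90 degrees.
Other angle = 90 - 55
Other angle = 35 degrees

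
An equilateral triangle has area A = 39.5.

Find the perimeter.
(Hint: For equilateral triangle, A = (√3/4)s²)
A = (√3/4)s²  →  s² = 4A/√3 = 4·39.5/√3 = 91.2213
s = 9.55099
Perimeter = 3s = 28.65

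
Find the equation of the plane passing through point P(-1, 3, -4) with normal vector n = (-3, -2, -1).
d = n·P = (-3)(-1) + (-2)(3) + (-1)(-4) = 1
Plane: -3x - 2y - z = 1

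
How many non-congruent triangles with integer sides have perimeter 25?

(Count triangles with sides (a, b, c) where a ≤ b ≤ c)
With a ≤ b ≤ c and a + b + c = 25, the triangle inequality a + b > c gives c < 25/2, so c ≤ 12.
Iterate a from 1 to ⌊p/3⌋ = 8; for each a, b ranges from a to ⌊(p−a)/2⌋ with c = p − a − b, keeping only c ≥ b.
Triples: (1, 12, 12), (2, 11, 12), (3, 10, 12), …
Count = 16 triangles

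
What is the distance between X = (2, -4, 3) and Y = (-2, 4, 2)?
d = √[(-4)² + (8)² + (-1)²] = √81 = 9.0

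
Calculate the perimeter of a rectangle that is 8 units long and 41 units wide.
Perimeter = 2 * (length + width)
Perimeter = 2 * (8 + 41)
Perimeter = 2 * 49
Perimeter = 98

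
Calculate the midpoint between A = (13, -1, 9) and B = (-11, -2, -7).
Midpoint = ((13-11)/2, (-1-2)/2, (9-7)/2) = (1, -1.5, 1)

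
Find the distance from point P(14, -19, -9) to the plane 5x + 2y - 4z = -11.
d = |5(14) + 2(-19) + (-4)(-9) - (-11)| / √(5² + 2² + (-4)²) = 79/√45 = 11.78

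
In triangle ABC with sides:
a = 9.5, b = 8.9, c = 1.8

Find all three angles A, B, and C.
By the law of cosines:
cos(A) = (b² + c² - a²)/(2bc) = -0.243446  →  A = 104.1°
cos(B) = (a² + c² - b²)/(2ac) = 0.417544  →  B = 65.32°
cos(C) = (a² + b² - c²)/(2ab) = 0.982969  →  C = 10.59°
Check: A + B + C = 180.0° ✓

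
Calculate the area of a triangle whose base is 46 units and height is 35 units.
Area = (1/2) * base * height
Area = (1/2) * 46 * 35
Area = 805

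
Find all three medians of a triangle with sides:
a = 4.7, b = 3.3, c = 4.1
Using m_x = ½√(2y² + 2z² - x²):
m_a = ½√(2·3.3² + 2·4.1² - 4.7²) = ½√33.31 = 2.886
m_b = ½√(2·4.7² + 2·4.1² - 3.3²) = ½√66.91 = 4.09
m_c = ½√(2·4.7² + 2·3.3² - 4.1²) = ½√49.15 = 3.505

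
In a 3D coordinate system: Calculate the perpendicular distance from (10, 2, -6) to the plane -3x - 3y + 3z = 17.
d = |(-3)(10) + (-3)(2) + 3(-6) - (17)| / √((-3)² + (-3)² + 3²) = 71/√27 = 13.66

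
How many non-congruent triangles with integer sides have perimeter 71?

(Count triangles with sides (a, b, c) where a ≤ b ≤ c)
With a ≤ b ≤ c and a + b + c = 71, the triangle inequality a + b > c gives c < 71/2, so c ≤ 35.
Iterate a from 1 to ⌊p/3⌋ = 23; for each a, b ranges from a to ⌊(p−a)/2⌋ with c = p − a − b, keeping only c ≥ b.
Triples: (1, 35, 35), (2, 34, 35), (3, 33, 35), …
Count = 114 triangles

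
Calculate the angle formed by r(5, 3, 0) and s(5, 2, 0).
r·s = 31, |r|² = 34, |s|² = 29
cos θ = 31/√986 ≈ 0.9872
θ ≈ 9.162°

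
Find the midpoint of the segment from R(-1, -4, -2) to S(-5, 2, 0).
Midpoint = ((-1-5)/2, (-4+2)/2, (-2+0)/2) = (-3, -1, -1)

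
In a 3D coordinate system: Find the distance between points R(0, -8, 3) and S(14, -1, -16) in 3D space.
d = √[(14)² + (7)² + (-19)²] = √606 = 24.62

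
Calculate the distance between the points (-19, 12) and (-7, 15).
Using the distance formula: d = sqrt((x₂-x₁)² + (y₂-y₁)²)
dx = (-7) - (-19) = 12
dy = 15 - 12 = 3
d = sqrt(12² + 3²) = sqrt(144 + 9) = sqrt(153) = 12.37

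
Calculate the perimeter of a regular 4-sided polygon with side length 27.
Perimeter = number of sides * side length
Perimeter = 4 * 27
Perimeter = 108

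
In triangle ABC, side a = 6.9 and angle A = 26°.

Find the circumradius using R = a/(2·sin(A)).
R = a/(2·sin(A)) = 6.9/(2·sin(26°))
R = 6.9/(2·0.438371) = 6.9/0.876742 = 7.87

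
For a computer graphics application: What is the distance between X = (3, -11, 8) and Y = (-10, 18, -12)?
d = √[(-13)² + (29)² + (-20)²] = √1410 = 37.55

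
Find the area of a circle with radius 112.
Area = pi * r²
Area = pi * 112²
Area = pi * 12544
Area = 39408.14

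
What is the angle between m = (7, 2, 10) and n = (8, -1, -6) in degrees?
m·n = -6, |m|² = 153, |n|² = 101
cos θ = -6/√15453 ≈ -0.04827
θ ≈ 92.77°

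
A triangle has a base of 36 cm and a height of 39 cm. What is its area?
Area = (1/2) * base * height
Area = (1/2) * 36 * 39
Area = 702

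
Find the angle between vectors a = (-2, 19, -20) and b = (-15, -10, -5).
a·b = -60, |a|² = 765, |b|² = 350
cos θ = -60/√267750 ≈ -0.116
θ ≈ 96.66°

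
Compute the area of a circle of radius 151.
Area = pi * r²
Area = pi * 151²
Area = pi * 22801
Area = 71631.45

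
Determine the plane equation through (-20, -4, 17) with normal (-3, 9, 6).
d = n·P = (-3)(-20) + (9)(-4) + (6)(17) = 126
Plane: -3x + 9y + 6z = 126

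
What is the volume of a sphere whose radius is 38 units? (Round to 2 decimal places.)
Volume = (4/3) * pi * r³
Volume = (4/3) * pi * 38³
Volume = (4/3) * pi * 54872
Volume = 229847.30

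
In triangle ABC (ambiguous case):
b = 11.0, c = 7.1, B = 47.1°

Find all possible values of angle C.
sin(C)/c = sin(B)/b  →  sin(C) = c·sin(B)/b = 7.1·sin(47.1°)/11.0 = 0.472823
C₁ = arcsin(0.472823) = 28.22°,  C₂ = 180° - C₁ = 151.78°
Check C₂: A = 180° - 47.1° - 151.78° = -18.88° ≤ 0, rejected
C = 28.22° (one solution)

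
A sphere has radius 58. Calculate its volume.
Volume = (4/3) * pi * r³
Volume = (4/3) * pi * 58³
Volume = (4/3) * pi * 195112
Volume = 817283.23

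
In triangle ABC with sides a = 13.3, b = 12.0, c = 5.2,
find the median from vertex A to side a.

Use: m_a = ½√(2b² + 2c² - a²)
m_a = ½√(2·12.0² + 2·5.2² - 13.3²)
m_a = ½√(288 + 54.08 - 176.89) = ½√165.19 = 6.426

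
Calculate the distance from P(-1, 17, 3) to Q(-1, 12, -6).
d = √[(0)² + (-5)² + (-9)²] = √106 = 10.3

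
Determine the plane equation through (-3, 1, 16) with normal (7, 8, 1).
d = n·P = (7)(-3) + (8)(1) + (1)(16) = 3
Plane: 7x + 8y + z = 3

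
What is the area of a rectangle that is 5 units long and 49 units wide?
Area = length * width
Area = 5 * 49
Area = 245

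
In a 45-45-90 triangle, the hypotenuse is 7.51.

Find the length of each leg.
In a 45-45-90 triangle, hypotenuse = leg·√2  →  leg = hypotenuse/√2
leg = 7.51/√2 = 5.31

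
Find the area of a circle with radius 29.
Area = pi * r²
Area = pi * 29²
Area = pi * 841
Area = 2642.08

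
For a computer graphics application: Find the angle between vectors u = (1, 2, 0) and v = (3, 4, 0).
u·v = 11, |u|² = 5, |v|² = 25
cos θ = 11/√125 ≈ 0.9839
θ ≈ 10.3°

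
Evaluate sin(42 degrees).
sin(42 degrees) = 0.6691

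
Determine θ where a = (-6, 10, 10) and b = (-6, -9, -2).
a·b = -74, |a|² = 236, |b|² = 121
cos θ = -74/√28556 ≈ -0.4379
θ ≈ 116.0°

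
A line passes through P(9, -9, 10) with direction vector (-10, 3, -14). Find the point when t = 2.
P(2) = (9 + (-10)(2), -9 + 3(2), 10 + (-14)(2)) = (-11, -3, -18)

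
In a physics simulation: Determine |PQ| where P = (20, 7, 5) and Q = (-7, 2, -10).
d = √[(-27)² + (-5)² + (-15)²] = √979 = 31.29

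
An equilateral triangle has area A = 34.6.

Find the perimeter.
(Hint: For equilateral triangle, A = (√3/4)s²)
A = (√3/4)s²  →  s² = 4A/√3 = 4·34.6/√3 = 79.9053
s = 8.93898
Perimeter = 3s = 26.82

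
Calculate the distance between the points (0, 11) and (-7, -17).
Using the distance formula: d = sqrt((x₂-x₁)² + (y₂-y₁)²)
dx = (-7) - 0 = -7
dy = (-17) - 11 = -28
d = sqrt((-7)² + (-28)²) = sqrt(49 + 784) = sqrt(833) = 28.86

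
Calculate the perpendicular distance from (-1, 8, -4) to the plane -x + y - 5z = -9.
d = |(-1)(-1) + 1(8) + (-5)(-4) - (-9)| / √((-1)² + 1² + (-5)²) = 38/√27 = 7.313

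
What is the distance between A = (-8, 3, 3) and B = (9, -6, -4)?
d = √[(17)² + (-9)² + (-7)²] = √419 = 20.47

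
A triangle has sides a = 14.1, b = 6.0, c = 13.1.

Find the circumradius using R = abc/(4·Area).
s = (a+b+c)/2 = 16.6
Area = √(s(s-a)(s-b)(s-c)) = √(16.6·2.5·10.6·3.5) = 39.2384
R = abc/(4·Area) = (14.1·6.0·13.1)/(4·39.2384) = 1108.26/156.9536 = 7.061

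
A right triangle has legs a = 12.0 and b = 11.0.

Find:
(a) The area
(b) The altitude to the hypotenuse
(a) Area = ½ab = ½·12.0·11.0 = 66
(b) Hypotenuse c = √(12.0² + 11.0²) = √265 = 16.2788
    Area = ½·c·h_c  →  h_c = 2·Area/c = 2·66/16.2788 = 8.109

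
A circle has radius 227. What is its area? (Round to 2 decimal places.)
Area = pi * r²
Area = pi * 227²
Area = pi * 51529
Area = 161883.13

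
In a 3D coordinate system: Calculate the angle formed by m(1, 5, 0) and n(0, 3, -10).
m·n = 15, |m|² = 26, |n|² = 109
cos θ = 15/√2834 ≈ 0.2818
θ ≈ 73.63°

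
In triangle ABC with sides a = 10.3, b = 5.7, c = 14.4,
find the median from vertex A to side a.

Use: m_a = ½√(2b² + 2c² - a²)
m_a = ½√(2·5.7² + 2·14.4² - 10.3²)
m_a = ½√(64.98 + 414.72 - 106.09) = ½√373.61 = 9.664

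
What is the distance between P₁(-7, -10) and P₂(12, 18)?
Using the distance formula: d = sqrt((x₂-x₁)² + (y₂-y₁)²)
dx = 12 - (-7) = 19
dy = 18 - (-10) = 28
d = sqrt(19² + 28²) = sqrt(361 + 784) = sqrt(1145) = 33.84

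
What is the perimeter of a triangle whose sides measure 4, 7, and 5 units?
Perimeter = sum of all sides
Perimeter = 4 + 7 + 5
Perimeter = 16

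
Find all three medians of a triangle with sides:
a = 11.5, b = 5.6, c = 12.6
Using m_x = ½√(2y² + 2z² - x²):
m_a = ½√(2·5.6² + 2·12.6² - 11.5²) = ½√247.99 = 7.874
m_b = ½√(2·11.5² + 2·12.6² - 5.6²) = ½√550.66 = 11.73
m_c = ½√(2·11.5² + 2·5.6² - 12.6²) = ½√168.46 = 6.49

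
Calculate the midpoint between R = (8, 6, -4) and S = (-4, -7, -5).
Midpoint = ((8-4)/2, (6-7)/2, (-4-5)/2) = (2, -0.5, -4.5)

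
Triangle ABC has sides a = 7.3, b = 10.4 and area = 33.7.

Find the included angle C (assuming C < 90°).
Area = ½ab·sin(C)  →  sin(C) = 2·Area/(ab)
sin(C) = 2·33.7/(7.3·10.4) = 0.887777
C = arcsin(0.887777) = 62.6°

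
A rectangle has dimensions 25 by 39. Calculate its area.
Area = length * width
Area = 25 * 39
Area = 975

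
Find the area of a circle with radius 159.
Area = pi * r²
Area = pi * 159²
Area = pi * 25281
Area = 79422.60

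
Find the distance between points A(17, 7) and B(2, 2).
Using the distance formula: d = sqrt((x₂-x₁)² + (y₂-y₁)²)
dx = 2 - 17 = -15
dy = 2 - 7 = -5
d = sqrt((-15)² + (-5)²) = sqrt(225 + 25) = sqrt(250) = 15.81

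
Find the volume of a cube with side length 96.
Volume = s³
Volume = 96³
Volume = 884736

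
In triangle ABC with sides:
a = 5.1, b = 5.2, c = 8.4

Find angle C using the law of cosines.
cos(C) = (a² + b² - c²)/(2ab)
cos(C) = (5.1² + 5.2² - 8.4²)/(2·5.1·5.2) = -17.51/53.04 = -0.330128
C = arccos(-0.330128) = 109.3°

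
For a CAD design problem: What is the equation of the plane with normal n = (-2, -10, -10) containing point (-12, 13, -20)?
d = n·P = (-2)(-12) + (-10)(13) + (-10)(-20) = 94
Plane: -2x - 10y - 10z = 94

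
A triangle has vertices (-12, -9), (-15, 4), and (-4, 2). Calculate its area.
Using the coordinate formula: Area = (1/2)|x₁(y₂-y₃) + x₂(y₃-y₁) + x₃(y₁-y₂)|
Area = (1/2)|(-12)(4-2) + (-15)(2-(-9)) + (-4)((-9)-4)|
Area = (1/2)|(-12)*2 + (-15)*11 + (-4)*(-13)|
Area = (1/2)|(-24) + (-165) + 52|
Area = (1/2)*137 = 68.50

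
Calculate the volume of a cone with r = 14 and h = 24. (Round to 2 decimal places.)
Volume = (1/3) * pi * r² * h
Volume = (1/3) * pi * 14² * 24
Volume = (1/3) * pi * 196 * 24
Volume = (1/3) * pi * 4704
Volume = 4926.02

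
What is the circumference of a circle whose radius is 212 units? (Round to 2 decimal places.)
Circumference = 2 * pi * r
Circumference = 2 * pi * 212
Circumference = 1332.04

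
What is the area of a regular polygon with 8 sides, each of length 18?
For a regular 8-gon with side length s = 18:
Apothem a = s / (2*tan(pi/8)) = 18 / (2*tan(pi/8)) ≈ 21.7279
Perimeter P = 8 * 18 = 144
Area = (1/2) * P * a = (1/2) * 144 * 21.7279 = 1564.41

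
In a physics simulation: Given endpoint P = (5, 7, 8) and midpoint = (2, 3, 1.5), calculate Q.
Q = (2×2 - 5, 2×3 - 7, 2×1.5 - 8) = (-1, -1, -5)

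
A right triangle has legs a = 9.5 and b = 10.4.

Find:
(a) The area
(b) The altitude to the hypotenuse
(a) Area = ½ab = ½·9.5·10.4 = 49.4
(b) Hypotenuse c = √(9.5² + 10.4²) = √198.41 = 14.0858
    Area = ½·c·h_c  →  h_c = 2·Area/c = 2·49.4/14.0858 = 7.014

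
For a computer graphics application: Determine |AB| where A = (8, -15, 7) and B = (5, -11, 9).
d = √[(-3)² + (4)² + (2)²] = √29 = 5.385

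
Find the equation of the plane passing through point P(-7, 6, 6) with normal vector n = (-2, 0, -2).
d = n·P = (-2)(-7) + (0)(6) + (-2)(6) = 2
Plane: -2x - 2z = 2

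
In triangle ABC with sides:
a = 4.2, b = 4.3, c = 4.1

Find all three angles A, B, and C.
By the law of cosines:
cos(A) = (b² + c² - a²)/(2bc) = 0.500851  →  A = 59.94°
cos(B) = (a² + c² - b²)/(2ac) = 0.463415  →  B = 62.39°
cos(C) = (a² + b² - c²)/(2ab) = 0.534884  →  C = 57.66°
Check: A + B + C = 180.0° ✓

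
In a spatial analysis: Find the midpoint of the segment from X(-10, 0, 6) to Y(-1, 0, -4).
Midpoint = ((-10-1)/2, (0+0)/2, (6-4)/2) = (-5.5, 0, 1)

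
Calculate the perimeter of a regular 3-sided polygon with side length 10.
Perimeter = number of sides * side length
Perimeter = 3 * 10
Perimeter = 30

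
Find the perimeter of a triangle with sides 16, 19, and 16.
Perimeter = sum of all sides
Perimeter = 16 + 19 + 16
Perimeter = 51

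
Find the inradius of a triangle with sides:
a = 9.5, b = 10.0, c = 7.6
s = (a+b+c)/2 = (9.5+10.0+7.6)/2 = 13.55
Area = √(s(s-a)(s-b)(s-c)) = √(13.55·4.05·3.55·5.95) = 34.0463
r = Area/s = 34.0463/13.55 = 2.513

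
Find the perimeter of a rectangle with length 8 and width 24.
Perimeter = 2 * (length + width)
Perimeter = 2 * (8 + 24)
Perimeter = 2 * 32
Perimeter = 64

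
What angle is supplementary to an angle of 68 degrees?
Supplementary angles sum to 180 degrees.
Other angle = 180 - 68
Other angle = 112 degrees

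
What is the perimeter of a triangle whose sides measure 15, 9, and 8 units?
Perimeter = sum of all sides
Perimeter = 15 + 9 + 8
Perimeter = 32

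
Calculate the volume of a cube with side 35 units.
Volume = s³
Volume = 35³
Volume = 42875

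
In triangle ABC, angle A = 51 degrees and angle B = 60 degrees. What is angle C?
Sum of angles in a triangle = 180 degrees
Third angle = 180 - 51 - 60
Third angle = 69 degrees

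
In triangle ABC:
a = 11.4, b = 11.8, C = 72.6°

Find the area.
Using A = ½ab·sin(C):
A = ½·11.4·11.8·sin(72.6°) = ½·134.52·0.954240 = 64.18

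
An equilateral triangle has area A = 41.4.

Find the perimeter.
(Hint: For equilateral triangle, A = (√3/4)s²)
A = (√3/4)s²  →  s² = 4A/√3 = 4·41.4/√3 = 95.6092
s = 9.778
Perimeter = 3s = 29.33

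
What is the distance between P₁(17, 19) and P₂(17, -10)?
Using the distance formula: d = sqrt((x₂-x₁)² + (y₂-y₁)²)
dx = 17 - 17 = 0
dy = (-10) - 19 = -29
d = sqrt(0² + (-29)²) = sqrt(0 + 841) = sqrt(841) = 29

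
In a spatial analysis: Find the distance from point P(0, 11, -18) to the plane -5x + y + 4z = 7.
d = |(-5)(0) + 1(11) + 4(-18) - (7)| / √((-5)² + 1² + 4²) = 68/√42 = 10.49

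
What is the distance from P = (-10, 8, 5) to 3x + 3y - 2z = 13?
d = |3(-10) + 3(8) + (-2)(5) - (13)| / √(3² + 3² + (-2)²) = 29/√22 = 6.183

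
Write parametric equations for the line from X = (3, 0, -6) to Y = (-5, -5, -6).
Direction vector d = Y - X = (-8, -5, 0)
x = 3 - 8t, y = 0 - 5t, z = -6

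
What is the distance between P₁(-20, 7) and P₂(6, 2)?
Using the distance formula: d = sqrt((x₂-x₁)² + (y₂-y₁)²)
dx = 6 - (-20) = 26
dy = 2 - 7 = -5
d = sqrt(26² + (-5)²) = sqrt(676 + 25) = sqrt(701) = 26.48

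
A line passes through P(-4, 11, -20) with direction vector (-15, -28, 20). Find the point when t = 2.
P(2) = (-4 + (-15)(2), 11 + (-28)(2), -20 + 20(2)) = (-34, -45, 20)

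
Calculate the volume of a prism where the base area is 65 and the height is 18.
Volume = base area * height
Volume = 65 * 18
Volume = 1170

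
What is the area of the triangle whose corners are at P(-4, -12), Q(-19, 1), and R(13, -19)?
Using the coordinate formula: Area = (1/2)|x₁(y₂-y₃) + x₂(y₃-y₁) + x₃(y₁-y₂)|
Area = (1/2)|(-4)(1-(-19)) + (-19)((-19)-(-12)) + 13((-12)-1)|
Area = (1/2)|(-4)*20 + (-19)*(-7) + 13*(-13)|
Area = (1/2)|(-80) + 133 + (-169)|
Area = (1/2)*116 = 58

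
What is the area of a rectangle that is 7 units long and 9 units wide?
Area = length * width
Area = 7 * 9
Area = 63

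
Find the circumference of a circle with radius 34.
Circumference = 2 * pi * r
Circumference = 2 * pi * 34
Circumference = 213.63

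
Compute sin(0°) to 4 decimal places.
sin(0 degrees) = 0
Decimal approximation: 0.0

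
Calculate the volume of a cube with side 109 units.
Volume = s³
Volume = 109³
Volume = 1295029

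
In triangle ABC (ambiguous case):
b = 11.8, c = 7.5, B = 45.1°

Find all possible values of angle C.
sin(C)/c = sin(B)/b  →  sin(C) = c·sin(B)/b = 7.5·sin(45.1°)/11.8 = 0.450216
C₁ = arcsin(0.450216) = 26.76°,  C₂ = 180° - C₁ = 153.24°
Check C₂: A = 180° - 45.1° - 153.24° = -18.34° ≤ 0, rejected
C = 26.76° (one solution)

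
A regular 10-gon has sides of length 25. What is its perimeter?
Perimeter = number of sides * side length
Perimeter = 10 * 25
Perimeter = 250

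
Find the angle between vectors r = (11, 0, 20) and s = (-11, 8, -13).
r·s = -381, |r|² = 521, |s|² = 354
cos θ = -381/√184434 ≈ -0.8872
θ ≈ 152.5°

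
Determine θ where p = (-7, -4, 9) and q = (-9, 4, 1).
p·q = 56, |p|² = 146, |q|² = 98
cos θ = 56/√14308 ≈ 0.4682
θ ≈ 62.08°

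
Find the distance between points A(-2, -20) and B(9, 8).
Using the distance formula: d = sqrt((x₂-x₁)² + (y₂-y₁)²)
dx = 9 - (-2) = 11
dy = 8 - (-20) = 28
d = sqrt(11² + 28²) = sqrt(121 + 784) = sqrt(905) = 30.08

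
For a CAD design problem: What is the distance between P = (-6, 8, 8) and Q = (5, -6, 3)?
d = √[(11)² + (-14)² + (-5)²] = √342 = 18.49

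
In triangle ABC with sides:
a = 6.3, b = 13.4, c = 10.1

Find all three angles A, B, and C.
By the law of cosines:
cos(A) = (b² + c² - a²)/(2bc) = 0.893601  →  A = 26.67°
cos(B) = (a² + c² - b²)/(2ac) = -0.297501  →  B = 107.3°
cos(C) = (a² + b² - c²)/(2ab) = 0.694385  →  C = 46.02°
Check: A + B + C = 180.0° ✓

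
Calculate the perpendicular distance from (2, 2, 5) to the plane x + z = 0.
d = |1(2) + 0(2) + 1(5) - (0)| / √(1² + 0² + 1²) = 7/√2 = 4.95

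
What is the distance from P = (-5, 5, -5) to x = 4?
d = |1(-5) + 0(5) + 0(-5) - (4)| / √(1² + 0² + 0²) = 9/√1 = 9.0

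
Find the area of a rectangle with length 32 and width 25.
Area = length * width
Area = 32 * 25
Area = 800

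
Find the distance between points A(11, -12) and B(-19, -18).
Using the distance formula: d = sqrt((x₂-x₁)² + (y₂-y₁)²)
dx = (-19) - 11 = -30
dy = (-18) - (-12) = -6
d = sqrt((-30)² + (-6)²) = sqrt(900 + 36) = sqrt(936) = 30.59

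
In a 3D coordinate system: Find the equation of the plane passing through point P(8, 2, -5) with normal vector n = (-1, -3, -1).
d = n·P = (-1)(8) + (-3)(2) + (-1)(-5) = -9
Plane: -x - 3y - z = -9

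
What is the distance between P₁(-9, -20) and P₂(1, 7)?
Using the distance formula: d = sqrt((x₂-x₁)² + (y₂-y₁)²)
dx = 1 - (-9) = 10
dy = 7 - (-20) = 27
d = sqrt(10² + 27²) = sqrt(100 + 729) = sqrt(829) = 28.79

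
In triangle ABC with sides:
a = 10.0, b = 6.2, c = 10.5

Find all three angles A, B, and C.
By the law of cosines:
cos(A) = (b² + c² - a²)/(2bc) = 0.373963  →  A = 68.04°
cos(B) = (a² + c² - b²)/(2ac) = 0.818143  →  B = 35.1°
cos(C) = (a² + b² - c²)/(2ab) = 0.227339  →  C = 76.86°
Check: A + B + C = 180.0° ✓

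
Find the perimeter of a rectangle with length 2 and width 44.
Perimeter = 2 * (length + width)
Perimeter = 2 * (2 + 44)
Perimeter = 2 * 46
Perimeter = 92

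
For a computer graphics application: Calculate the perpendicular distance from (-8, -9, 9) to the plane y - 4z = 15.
d = |0(-8) + 1(-9) + (-4)(9) - (15)| / √(0² + 1² + (-4)²) = 60/√17 = 14.55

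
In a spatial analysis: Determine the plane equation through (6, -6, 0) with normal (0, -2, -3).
d = n·P = (0)(6) + (-2)(-6) + (-3)(0) = 12
Plane: -2y - 3z = 12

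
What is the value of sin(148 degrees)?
sin(148 degrees) = 0.5299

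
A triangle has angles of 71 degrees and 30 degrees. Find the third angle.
Sum of angles in a triangle = 180 degrees
Third angle = 180 - 71 - 30
Third angle = 79 degrees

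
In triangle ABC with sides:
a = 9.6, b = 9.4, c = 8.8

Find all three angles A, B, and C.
By the law of cosines:
cos(A) = (b² + c² - a²)/(2bc) = 0.445116  →  A = 63.57°
cos(B) = (a² + c² - b²)/(2ac) = 0.480824  →  B = 61.26°
cos(C) = (a² + b² - c²)/(2ab) = 0.571144  →  C = 55.17°
Check: A + B + C = 180.0° ✓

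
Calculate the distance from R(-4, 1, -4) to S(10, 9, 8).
d = √[(14)² + (8)² + (12)²] = √404 = 20.1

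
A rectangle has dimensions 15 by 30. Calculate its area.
Area = length * width
Area = 15 * 30
Area = 450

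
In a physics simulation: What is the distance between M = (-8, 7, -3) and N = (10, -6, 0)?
d = √[(18)² + (-13)² + (3)²] = √502 = 22.41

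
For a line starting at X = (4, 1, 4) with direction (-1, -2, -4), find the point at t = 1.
P(1) = (4 + (-1)(1), 1 + (-2)(1), 4 + (-4)(1)) = (3, -1, 0)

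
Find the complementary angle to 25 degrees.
Complementary angles sum to 90 degrees.
Other angle = 90 - 25
Other angle = 65 degrees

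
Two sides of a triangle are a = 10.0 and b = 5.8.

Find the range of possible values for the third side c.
By the triangle inequality: |a - b| < c < a + b
|10.0 - 5.8| < c < 10.0 + 5.8
4.2 < c < 15.8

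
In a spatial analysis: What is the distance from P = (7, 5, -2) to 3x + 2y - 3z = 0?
d = |3(7) + 2(5) + (-3)(-2) - (0)| / √(3² + 2² + (-3)²) = 37/√22 = 7.888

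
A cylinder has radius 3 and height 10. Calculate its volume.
Volume = pi * r² * h
Volume = pi * 3² * 10
Volume = pi * 9 * 10
Volume = pi * 90
Volume = 282.74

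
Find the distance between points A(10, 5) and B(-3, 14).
Using the distance formula: d = sqrt((x₂-x₁)² + (y₂-y₁)²)
dx = (-3) - 10 = -13
dy = 14 - 5 = 9
d = sqrt((-13)² + 9²) = sqrt(169 + 81) = sqrt(250) = 15.81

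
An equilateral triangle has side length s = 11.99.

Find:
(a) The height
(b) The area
(a) Height h = s·√3/2 = 11.99·√3/2 = 10.38
(b) Area = (√3/4)·s² = (√3/4)·11.99² = (√3/4)·143.76 = 62.25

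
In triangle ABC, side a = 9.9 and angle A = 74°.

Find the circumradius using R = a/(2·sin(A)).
R = a/(2·sin(A)) = 9.9/(2·sin(74°))
R = 9.9/(2·0.961262) = 9.9/1.922523 = 5.149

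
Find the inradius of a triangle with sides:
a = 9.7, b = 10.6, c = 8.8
s = (a+b+c)/2 = (9.7+10.6+8.8)/2 = 14.55
Area = √(s(s-a)(s-b)(s-c)) = √(14.55·4.85·3.95·5.75) = 40.0345
r = Area/s = 40.0345/14.55 = 2.752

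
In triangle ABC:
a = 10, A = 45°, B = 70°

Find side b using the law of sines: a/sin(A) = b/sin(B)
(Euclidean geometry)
b = a·sin(B)/sin(A) = 10·sin(70°)/sin(45°)
b = 10·0.939693/0.707107 = 13.29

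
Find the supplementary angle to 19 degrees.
Supplementary angles sum to 180 degrees.
Other angle = 180 - 19
Other angle = 161 degrees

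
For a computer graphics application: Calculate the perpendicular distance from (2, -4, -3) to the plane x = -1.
d = |1(2) + 0(-4) + 0(-3) - (-1)| / √(1² + 0² + 0²) = 3/√1 = 3.0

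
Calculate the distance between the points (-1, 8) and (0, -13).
Using the distance formula: d = sqrt((x₂-x₁)² + (y₂-y₁)²)
dx = 0 - (-1) = 1
dy = (-13) - 8 = -21
d = sqrt(1² + (-21)²) = sqrt(1 + 441) = sqrt(442) = 21.02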